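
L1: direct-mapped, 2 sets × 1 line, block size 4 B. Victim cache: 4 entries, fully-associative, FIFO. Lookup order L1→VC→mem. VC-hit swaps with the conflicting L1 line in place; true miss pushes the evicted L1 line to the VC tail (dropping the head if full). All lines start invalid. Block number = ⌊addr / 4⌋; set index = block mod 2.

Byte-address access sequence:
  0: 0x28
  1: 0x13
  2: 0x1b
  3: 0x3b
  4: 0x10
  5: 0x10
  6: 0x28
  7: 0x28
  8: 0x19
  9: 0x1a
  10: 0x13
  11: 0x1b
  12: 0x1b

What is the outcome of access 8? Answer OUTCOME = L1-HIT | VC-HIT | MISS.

OUTCOME = VC-HIT

0: 0x28 (blk 10, set 0) → MISS  vc=[]
1: 0x13 (blk 4, set 0) → MISS  vc=[10]
2: 0x1b (blk 6, set 0) → MISS  vc=[10, 4]
3: 0x3b (blk 14, set 0) → MISS  vc=[10, 4, 6]
4: 0x10 (blk 4, set 0) → VC-HIT  vc=[10, 14, 6]
5: 0x10 (blk 4, set 0) → L1-HIT  vc=[10, 14, 6]
6: 0x28 (blk 10, set 0) → VC-HIT  vc=[4, 14, 6]
7: 0x28 (blk 10, set 0) → L1-HIT  vc=[4, 14, 6]
8: 0x19 (blk 6, set 0) → VC-HIT  vc=[4, 14, 10]
9: 0x1a (blk 6, set 0) → L1-HIT  vc=[4, 14, 10]
10: 0x13 (blk 4, set 0) → VC-HIT  vc=[6, 14, 10]
11: 0x1b (blk 6, set 0) → VC-HIT  vc=[4, 14, 10]
12: 0x1b (blk 6, set 0) → L1-HIT  vc=[4, 14, 10]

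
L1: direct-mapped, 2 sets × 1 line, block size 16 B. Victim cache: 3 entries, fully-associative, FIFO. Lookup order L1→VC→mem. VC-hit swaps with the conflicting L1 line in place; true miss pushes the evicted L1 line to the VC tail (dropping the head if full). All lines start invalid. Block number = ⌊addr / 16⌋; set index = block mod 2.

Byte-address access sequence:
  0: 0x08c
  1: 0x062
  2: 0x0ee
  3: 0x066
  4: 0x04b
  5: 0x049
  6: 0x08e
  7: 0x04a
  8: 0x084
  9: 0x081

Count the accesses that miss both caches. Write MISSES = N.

MISSES = 4

0: 0x8c (blk 8, set 0) → MISS  vc=[]
1: 0x62 (blk 6, set 0) → MISS  vc=[8]
2: 0xee (blk 14, set 0) → MISS  vc=[8, 6]
3: 0x66 (blk 6, set 0) → VC-HIT  vc=[8, 14]
4: 0x4b (blk 4, set 0) → MISS  vc=[8, 14, 6]
5: 0x49 (blk 4, set 0) → L1-HIT  vc=[8, 14, 6]
6: 0x8e (blk 8, set 0) → VC-HIT  vc=[4, 14, 6]
7: 0x4a (blk 4, set 0) → VC-HIT  vc=[8, 14, 6]
8: 0x84 (blk 8, set 0) → VC-HIT  vc=[4, 14, 6]
9: 0x81 (blk 8, set 0) → L1-HIT  vc=[4, 14, 6]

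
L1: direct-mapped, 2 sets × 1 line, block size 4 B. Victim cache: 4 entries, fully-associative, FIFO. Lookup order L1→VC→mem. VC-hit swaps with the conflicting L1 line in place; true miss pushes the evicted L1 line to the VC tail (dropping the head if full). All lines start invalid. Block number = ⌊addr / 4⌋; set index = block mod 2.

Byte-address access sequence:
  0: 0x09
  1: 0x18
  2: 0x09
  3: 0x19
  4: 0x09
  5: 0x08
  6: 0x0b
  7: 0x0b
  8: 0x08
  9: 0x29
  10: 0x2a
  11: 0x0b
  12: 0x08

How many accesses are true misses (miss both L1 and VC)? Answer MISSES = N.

#0 0x9→b2/s0 MISS; vc=[]
#1 0x18→b6/s0 MISS; vc=[2]
#2 0x9→b2/s0 VC-HIT; vc=[6]
#3 0x19→b6/s0 VC-HIT; vc=[2]
#4 0x9→b2/s0 VC-HIT; vc=[6]
#5 0x8→b2/s0 L1-HIT; vc=[6]
#6 0xb→b2/s0 L1-HIT; vc=[6]
#7 0xb→b2/s0 L1-HIT; vc=[6]
#8 0x8→b2/s0 L1-HIT; vc=[6]
#9 0x29→b10/s0 MISS; vc=[6,2]
#10 0x2a→b10/s0 L1-HIT; vc=[6,2]
#11 0xb→b2/s0 VC-HIT; vc=[6,10]
#12 0x8→b2/s0 L1-HIT; vc=[6,10]

MISSES = 3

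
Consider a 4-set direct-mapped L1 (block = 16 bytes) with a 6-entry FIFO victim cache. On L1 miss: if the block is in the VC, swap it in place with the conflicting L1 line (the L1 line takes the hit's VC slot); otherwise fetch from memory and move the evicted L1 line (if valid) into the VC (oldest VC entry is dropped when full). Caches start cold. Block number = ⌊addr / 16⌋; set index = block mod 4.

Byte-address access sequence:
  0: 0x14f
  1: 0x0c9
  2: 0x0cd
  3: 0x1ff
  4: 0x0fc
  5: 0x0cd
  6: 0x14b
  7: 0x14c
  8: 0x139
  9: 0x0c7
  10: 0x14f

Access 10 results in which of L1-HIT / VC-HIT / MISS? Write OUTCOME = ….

#0 0x14f→b20/s0 MISS; vc=[]
#1 0xc9→b12/s0 MISS; vc=[20]
#2 0xcd→b12/s0 L1-HIT; vc=[20]
#3 0x1ff→b31/s3 MISS; vc=[20]
#4 0xfc→b15/s3 MISS; vc=[20,31]
#5 0xcd→b12/s0 L1-HIT; vc=[20,31]
#6 0x14b→b20/s0 VC-HIT; vc=[12,31]
#7 0x14c→b20/s0 L1-HIT; vc=[12,31]
#8 0x139→b19/s3 MISS; vc=[12,31,15]
#9 0xc7→b12/s0 VC-HIT; vc=[20,31,15]
#10 0x14f→b20/s0 VC-HIT; vc=[12,31,15]

OUTCOME = VC-HIT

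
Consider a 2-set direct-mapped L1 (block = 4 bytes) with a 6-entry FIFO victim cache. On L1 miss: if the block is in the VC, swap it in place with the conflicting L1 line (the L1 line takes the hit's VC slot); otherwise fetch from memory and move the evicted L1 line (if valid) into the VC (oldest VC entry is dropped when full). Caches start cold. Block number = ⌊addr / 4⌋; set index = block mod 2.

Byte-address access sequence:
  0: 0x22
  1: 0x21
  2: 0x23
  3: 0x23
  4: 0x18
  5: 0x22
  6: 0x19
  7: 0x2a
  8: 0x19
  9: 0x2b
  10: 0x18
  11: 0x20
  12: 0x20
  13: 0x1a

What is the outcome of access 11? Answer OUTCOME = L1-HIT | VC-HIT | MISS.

#0 0x22→b8/s0 MISS; vc=[]
#1 0x21→b8/s0 L1-HIT; vc=[]
#2 0x23→b8/s0 L1-HIT; vc=[]
#3 0x23→b8/s0 L1-HIT; vc=[]
#4 0x18→b6/s0 MISS; vc=[8]
#5 0x22→b8/s0 VC-HIT; vc=[6]
#6 0x19→b6/s0 VC-HIT; vc=[8]
#7 0x2a→b10/s0 MISS; vc=[8,6]
#8 0x19→b6/s0 VC-HIT; vc=[8,10]
#9 0x2b→b10/s0 VC-HIT; vc=[8,6]
#10 0x18→b6/s0 VC-HIT; vc=[8,10]
#11 0x20→b8/s0 VC-HIT; vc=[6,10]
#12 0x20→b8/s0 L1-HIT; vc=[6,10]
#13 0x1a→b6/s0 VC-HIT; vc=[8,10]

OUTCOME = VC-HIT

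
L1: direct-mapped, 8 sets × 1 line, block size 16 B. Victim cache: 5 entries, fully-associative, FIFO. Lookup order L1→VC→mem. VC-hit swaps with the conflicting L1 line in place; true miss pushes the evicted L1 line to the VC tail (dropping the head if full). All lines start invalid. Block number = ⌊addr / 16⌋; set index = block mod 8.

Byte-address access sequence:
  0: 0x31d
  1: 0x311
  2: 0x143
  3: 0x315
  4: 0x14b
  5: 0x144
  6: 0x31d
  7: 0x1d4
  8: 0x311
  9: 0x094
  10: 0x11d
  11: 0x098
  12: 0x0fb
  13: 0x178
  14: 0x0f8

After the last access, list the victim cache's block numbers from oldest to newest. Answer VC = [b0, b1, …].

VC = [49, 17, 23]

#0 0x31d→b49/s1 MISS; vc=[]
#1 0x311→b49/s1 L1-HIT; vc=[]
#2 0x143→b20/s4 MISS; vc=[]
#3 0x315→b49/s1 L1-HIT; vc=[]
#4 0x14b→b20/s4 L1-HIT; vc=[]
#5 0x144→b20/s4 L1-HIT; vc=[]
#6 0x31d→b49/s1 L1-HIT; vc=[]
#7 0x1d4→b29/s5 MISS; vc=[]
#8 0x311→b49/s1 L1-HIT; vc=[]
#9 0x94→b9/s1 MISS; vc=[49]
#10 0x11d→b17/s1 MISS; vc=[49,9]
#11 0x98→b9/s1 VC-HIT; vc=[49,17]
#12 0xfb→b15/s7 MISS; vc=[49,17]
#13 0x178→b23/s7 MISS; vc=[49,17,15]
#14 0xf8→b15/s7 VC-HIT; vc=[49,17,23]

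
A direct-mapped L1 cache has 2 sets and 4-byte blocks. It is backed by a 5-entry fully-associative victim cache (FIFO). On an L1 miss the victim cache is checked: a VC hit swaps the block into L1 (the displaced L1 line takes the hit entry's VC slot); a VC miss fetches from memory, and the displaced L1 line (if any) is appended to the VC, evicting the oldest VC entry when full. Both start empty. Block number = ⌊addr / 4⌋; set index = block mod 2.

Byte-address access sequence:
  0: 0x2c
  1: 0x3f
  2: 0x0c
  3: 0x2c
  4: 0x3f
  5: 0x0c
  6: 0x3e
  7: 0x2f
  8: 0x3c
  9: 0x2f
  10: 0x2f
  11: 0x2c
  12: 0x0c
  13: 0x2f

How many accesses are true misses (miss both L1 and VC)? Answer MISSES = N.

#0 0x2c→b11/s1 MISS; vc=[]
#1 0x3f→b15/s1 MISS; vc=[11]
#2 0xc→b3/s1 MISS; vc=[11,15]
#3 0x2c→b11/s1 VC-HIT; vc=[3,15]
#4 0x3f→b15/s1 VC-HIT; vc=[3,11]
#5 0xc→b3/s1 VC-HIT; vc=[15,11]
#6 0x3e→b15/s1 VC-HIT; vc=[3,11]
#7 0x2f→b11/s1 VC-HIT; vc=[3,15]
#8 0x3c→b15/s1 VC-HIT; vc=[3,11]
#9 0x2f→b11/s1 VC-HIT; vc=[3,15]
#10 0x2f→b11/s1 L1-HIT; vc=[3,15]
#11 0x2c→b11/s1 L1-HIT; vc=[3,15]
#12 0xc→b3/s1 VC-HIT; vc=[11,15]
#13 0x2f→b11/s1 VC-HIT; vc=[3,15]

MISSES = 3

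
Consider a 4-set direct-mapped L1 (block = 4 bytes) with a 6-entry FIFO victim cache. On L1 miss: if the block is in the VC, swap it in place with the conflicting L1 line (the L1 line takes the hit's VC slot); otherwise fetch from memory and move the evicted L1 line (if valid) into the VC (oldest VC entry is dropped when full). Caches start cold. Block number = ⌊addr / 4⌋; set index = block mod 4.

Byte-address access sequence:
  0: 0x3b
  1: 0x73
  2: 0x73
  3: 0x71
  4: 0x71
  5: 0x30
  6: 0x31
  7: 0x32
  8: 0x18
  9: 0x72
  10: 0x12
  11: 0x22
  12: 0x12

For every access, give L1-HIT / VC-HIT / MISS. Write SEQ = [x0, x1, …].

#0 0x3b→b14/s2 MISS; vc=[]
#1 0x73→b28/s0 MISS; vc=[]
#2 0x73→b28/s0 L1-HIT; vc=[]
#3 0x71→b28/s0 L1-HIT; vc=[]
#4 0x71→b28/s0 L1-HIT; vc=[]
#5 0x30→b12/s0 MISS; vc=[28]
#6 0x31→b12/s0 L1-HIT; vc=[28]
#7 0x32→b12/s0 L1-HIT; vc=[28]
#8 0x18→b6/s2 MISS; vc=[28,14]
#9 0x72→b28/s0 VC-HIT; vc=[12,14]
#10 0x12→b4/s0 MISS; vc=[12,14,28]
#11 0x22→b8/s0 MISS; vc=[12,14,28,4]
#12 0x12→b4/s0 VC-HIT; vc=[12,14,28,8]

SEQ = [MISS, MISS, L1-HIT, L1-HIT, L1-HIT, MISS, L1-HIT, L1-HIT, MISS, VC-HIT, MISS, MISS, VC-HIT]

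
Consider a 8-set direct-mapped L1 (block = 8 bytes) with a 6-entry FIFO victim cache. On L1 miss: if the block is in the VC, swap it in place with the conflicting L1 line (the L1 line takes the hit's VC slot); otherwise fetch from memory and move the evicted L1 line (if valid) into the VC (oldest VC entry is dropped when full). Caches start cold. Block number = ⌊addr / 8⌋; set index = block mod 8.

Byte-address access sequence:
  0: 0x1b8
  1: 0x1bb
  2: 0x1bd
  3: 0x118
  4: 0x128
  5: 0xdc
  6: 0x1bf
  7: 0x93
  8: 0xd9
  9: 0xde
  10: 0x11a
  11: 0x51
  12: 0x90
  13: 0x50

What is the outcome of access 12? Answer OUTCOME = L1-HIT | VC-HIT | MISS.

OUTCOME = VC-HIT

0: 0x1b8 (blk 55, set 7) → MISS  vc=[]
1: 0x1bb (blk 55, set 7) → L1-HIT  vc=[]
2: 0x1bd (blk 55, set 7) → L1-HIT  vc=[]
3: 0x118 (blk 35, set 3) → MISS  vc=[]
4: 0x128 (blk 37, set 5) → MISS  vc=[]
5: 0xdc (blk 27, set 3) → MISS  vc=[35]
6: 0x1bf (blk 55, set 7) → L1-HIT  vc=[35]
7: 0x93 (blk 18, set 2) → MISS  vc=[35]
8: 0xd9 (blk 27, set 3) → L1-HIT  vc=[35]
9: 0xde (blk 27, set 3) → L1-HIT  vc=[35]
10: 0x11a (blk 35, set 3) → VC-HIT  vc=[27]
11: 0x51 (blk 10, set 2) → MISS  vc=[27, 18]
12: 0x90 (blk 18, set 2) → VC-HIT  vc=[27, 10]
13: 0x50 (blk 10, set 2) → VC-HIT  vc=[27, 18]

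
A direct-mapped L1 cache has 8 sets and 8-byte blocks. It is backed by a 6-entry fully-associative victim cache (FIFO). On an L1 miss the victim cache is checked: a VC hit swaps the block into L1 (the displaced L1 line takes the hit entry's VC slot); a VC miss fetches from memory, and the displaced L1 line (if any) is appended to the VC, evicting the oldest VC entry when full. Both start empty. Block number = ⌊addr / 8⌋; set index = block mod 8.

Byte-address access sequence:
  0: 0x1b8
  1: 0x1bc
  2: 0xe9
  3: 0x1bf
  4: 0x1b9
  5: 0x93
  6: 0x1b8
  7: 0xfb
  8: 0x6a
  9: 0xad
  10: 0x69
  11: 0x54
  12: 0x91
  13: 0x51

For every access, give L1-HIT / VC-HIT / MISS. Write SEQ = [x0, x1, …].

SEQ = [MISS, L1-HIT, MISS, L1-HIT, L1-HIT, MISS, L1-HIT, MISS, MISS, MISS, VC-HIT, MISS, VC-HIT, VC-HIT]

0: 0x1b8 (blk 55, set 7) → MISS  vc=[]
1: 0x1bc (blk 55, set 7) → L1-HIT  vc=[]
2: 0xe9 (blk 29, set 5) → MISS  vc=[]
3: 0x1bf (blk 55, set 7) → L1-HIT  vc=[]
4: 0x1b9 (blk 55, set 7) → L1-HIT  vc=[]
5: 0x93 (blk 18, set 2) → MISS  vc=[]
6: 0x1b8 (blk 55, set 7) → L1-HIT  vc=[]
7: 0xfb (blk 31, set 7) → MISS  vc=[55]
8: 0x6a (blk 13, set 5) → MISS  vc=[55, 29]
9: 0xad (blk 21, set 5) → MISS  vc=[55, 29, 13]
10: 0x69 (blk 13, set 5) → VC-HIT  vc=[55, 29, 21]
11: 0x54 (blk 10, set 2) → MISS  vc=[55, 29, 21, 18]
12: 0x91 (blk 18, set 2) → VC-HIT  vc=[55, 29, 21, 10]
13: 0x51 (blk 10, set 2) → VC-HIT  vc=[55, 29, 21, 18]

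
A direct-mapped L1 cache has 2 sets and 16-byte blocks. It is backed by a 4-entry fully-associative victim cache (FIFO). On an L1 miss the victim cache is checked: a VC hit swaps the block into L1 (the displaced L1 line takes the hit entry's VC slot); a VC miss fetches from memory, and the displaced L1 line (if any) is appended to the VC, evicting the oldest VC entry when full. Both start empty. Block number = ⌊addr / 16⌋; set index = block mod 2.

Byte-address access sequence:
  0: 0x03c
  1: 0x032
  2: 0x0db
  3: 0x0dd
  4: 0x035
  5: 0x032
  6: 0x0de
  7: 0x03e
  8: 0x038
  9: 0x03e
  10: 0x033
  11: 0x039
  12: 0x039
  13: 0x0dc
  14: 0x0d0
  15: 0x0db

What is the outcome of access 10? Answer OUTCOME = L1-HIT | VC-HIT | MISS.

OUTCOME = L1-HIT

  [0] addr=0x3c blk=3 s=1: MISS | VC []
  [1] addr=0x32 blk=3 s=1: L1-HIT | VC []
  [2] addr=0xdb blk=13 s=1: MISS | VC [3]
  [3] addr=0xdd blk=13 s=1: L1-HIT | VC [3]
  [4] addr=0x35 blk=3 s=1: VC-HIT | VC [13]
  [5] addr=0x32 blk=3 s=1: L1-HIT | VC [13]
  [6] addr=0xde blk=13 s=1: VC-HIT | VC [3]
  [7] addr=0x3e blk=3 s=1: VC-HIT | VC [13]
  [8] addr=0x38 blk=3 s=1: L1-HIT | VC [13]
  [9] addr=0x3e blk=3 s=1: L1-HIT | VC [13]
  [10] addr=0x33 blk=3 s=1: L1-HIT | VC [13]
  [11] addr=0x39 blk=3 s=1: L1-HIT | VC [13]
  [12] addr=0x39 blk=3 s=1: L1-HIT | VC [13]
  [13] addr=0xdc blk=13 s=1: VC-HIT | VC [3]
  [14] addr=0xd0 blk=13 s=1: L1-HIT | VC [3]
  [15] addr=0xdb blk=13 s=1: L1-HIT | VC [3]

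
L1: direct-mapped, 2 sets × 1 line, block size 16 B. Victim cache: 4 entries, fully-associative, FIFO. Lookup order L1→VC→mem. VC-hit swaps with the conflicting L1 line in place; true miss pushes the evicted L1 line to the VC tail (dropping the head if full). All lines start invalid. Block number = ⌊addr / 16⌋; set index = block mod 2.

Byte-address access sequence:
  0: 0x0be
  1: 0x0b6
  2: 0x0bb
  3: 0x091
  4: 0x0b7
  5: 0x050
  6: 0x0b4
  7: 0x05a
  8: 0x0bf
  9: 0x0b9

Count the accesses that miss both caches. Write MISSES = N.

#0 0xbe→b11/s1 MISS; vc=[]
#1 0xb6→b11/s1 L1-HIT; vc=[]
#2 0xbb→b11/s1 L1-HIT; vc=[]
#3 0x91→b9/s1 MISS; vc=[11]
#4 0xb7→b11/s1 VC-HIT; vc=[9]
#5 0x50→b5/s1 MISS; vc=[9,11]
#6 0xb4→b11/s1 VC-HIT; vc=[9,5]
#7 0x5a→b5/s1 VC-HIT; vc=[9,11]
#8 0xbf→b11/s1 VC-HIT; vc=[9,5]
#9 0xb9→b11/s1 L1-HIT; vc=[9,5]

MISSES = 3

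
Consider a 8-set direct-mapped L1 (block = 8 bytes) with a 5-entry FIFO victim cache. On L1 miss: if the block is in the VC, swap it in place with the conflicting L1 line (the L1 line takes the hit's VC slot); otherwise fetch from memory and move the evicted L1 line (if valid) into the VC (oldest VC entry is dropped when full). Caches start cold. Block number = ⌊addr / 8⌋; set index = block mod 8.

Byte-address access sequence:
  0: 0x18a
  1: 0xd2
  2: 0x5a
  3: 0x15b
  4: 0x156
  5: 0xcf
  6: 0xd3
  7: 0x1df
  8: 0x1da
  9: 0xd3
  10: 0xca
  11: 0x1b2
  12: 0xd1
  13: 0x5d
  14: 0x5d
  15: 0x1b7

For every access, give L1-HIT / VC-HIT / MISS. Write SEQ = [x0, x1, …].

#0 0x18a→b49/s1 MISS; vc=[]
#1 0xd2→b26/s2 MISS; vc=[]
#2 0x5a→b11/s3 MISS; vc=[]
#3 0x15b→b43/s3 MISS; vc=[11]
#4 0x156→b42/s2 MISS; vc=[11,26]
#5 0xcf→b25/s1 MISS; vc=[11,26,49]
#6 0xd3→b26/s2 VC-HIT; vc=[11,42,49]
#7 0x1df→b59/s3 MISS; vc=[11,42,49,43]
#8 0x1da→b59/s3 L1-HIT; vc=[11,42,49,43]
#9 0xd3→b26/s2 L1-HIT; vc=[11,42,49,43]
#10 0xca→b25/s1 L1-HIT; vc=[11,42,49,43]
#11 0x1b2→b54/s6 MISS; vc=[11,42,49,43]
#12 0xd1→b26/s2 L1-HIT; vc=[11,42,49,43]
#13 0x5d→b11/s3 VC-HIT; vc=[59,42,49,43]
#14 0x5d→b11/s3 L1-HIT; vc=[59,42,49,43]
#15 0x1b7→b54/s6 L1-HIT; vc=[59,42,49,43]

SEQ = [MISS, MISS, MISS, MISS, MISS, MISS, VC-HIT, MISS, L1-HIT, L1-HIT, L1-HIT, MISS, L1-HIT, VC-HIT, L1-HIT, L1-HIT]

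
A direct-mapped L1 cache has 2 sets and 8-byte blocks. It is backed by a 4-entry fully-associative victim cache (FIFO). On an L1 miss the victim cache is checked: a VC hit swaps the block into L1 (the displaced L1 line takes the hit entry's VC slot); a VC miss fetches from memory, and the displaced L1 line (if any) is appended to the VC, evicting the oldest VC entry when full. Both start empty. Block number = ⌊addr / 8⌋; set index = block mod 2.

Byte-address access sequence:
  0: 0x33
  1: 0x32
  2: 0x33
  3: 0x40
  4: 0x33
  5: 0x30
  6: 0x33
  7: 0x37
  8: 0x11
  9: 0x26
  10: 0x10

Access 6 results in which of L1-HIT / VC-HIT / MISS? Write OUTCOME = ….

#0 0x33→b6/s0 MISS; vc=[]
#1 0x32→b6/s0 L1-HIT; vc=[]
#2 0x33→b6/s0 L1-HIT; vc=[]
#3 0x40→b8/s0 MISS; vc=[6]
#4 0x33→b6/s0 VC-HIT; vc=[8]
#5 0x30→b6/s0 L1-HIT; vc=[8]
#6 0x33→b6/s0 L1-HIT; vc=[8]
#7 0x37→b6/s0 L1-HIT; vc=[8]
#8 0x11→b2/s0 MISS; vc=[8,6]
#9 0x26→b4/s0 MISS; vc=[8,6,2]
#10 0x10→b2/s0 VC-HIT; vc=[8,6,4]

OUTCOME = L1-HIT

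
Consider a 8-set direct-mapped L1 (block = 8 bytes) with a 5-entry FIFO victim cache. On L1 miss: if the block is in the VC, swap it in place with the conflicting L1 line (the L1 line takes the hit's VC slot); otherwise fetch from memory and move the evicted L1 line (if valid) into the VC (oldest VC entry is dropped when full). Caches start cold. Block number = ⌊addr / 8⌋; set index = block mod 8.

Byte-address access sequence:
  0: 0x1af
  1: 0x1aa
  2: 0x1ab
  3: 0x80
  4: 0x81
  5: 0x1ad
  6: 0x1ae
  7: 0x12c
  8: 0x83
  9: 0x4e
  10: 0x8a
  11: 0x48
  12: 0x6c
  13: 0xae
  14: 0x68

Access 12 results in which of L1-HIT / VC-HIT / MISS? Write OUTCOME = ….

#0 0x1af→b53/s5 MISS; vc=[]
#1 0x1aa→b53/s5 L1-HIT; vc=[]
#2 0x1ab→b53/s5 L1-HIT; vc=[]
#3 0x80→b16/s0 MISS; vc=[]
#4 0x81→b16/s0 L1-HIT; vc=[]
#5 0x1ad→b53/s5 L1-HIT; vc=[]
#6 0x1ae→b53/s5 L1-HIT; vc=[]
#7 0x12c→b37/s5 MISS; vc=[53]
#8 0x83→b16/s0 L1-HIT; vc=[53]
#9 0x4e→b9/s1 MISS; vc=[53]
#10 0x8a→b17/s1 MISS; vc=[53,9]
#11 0x48→b9/s1 VC-HIT; vc=[53,17]
#12 0x6c→b13/s5 MISS; vc=[53,17,37]
#13 0xae→b21/s5 MISS; vc=[53,17,37,13]
#14 0x68→b13/s5 VC-HIT; vc=[53,17,37,21]

OUTCOME = MISS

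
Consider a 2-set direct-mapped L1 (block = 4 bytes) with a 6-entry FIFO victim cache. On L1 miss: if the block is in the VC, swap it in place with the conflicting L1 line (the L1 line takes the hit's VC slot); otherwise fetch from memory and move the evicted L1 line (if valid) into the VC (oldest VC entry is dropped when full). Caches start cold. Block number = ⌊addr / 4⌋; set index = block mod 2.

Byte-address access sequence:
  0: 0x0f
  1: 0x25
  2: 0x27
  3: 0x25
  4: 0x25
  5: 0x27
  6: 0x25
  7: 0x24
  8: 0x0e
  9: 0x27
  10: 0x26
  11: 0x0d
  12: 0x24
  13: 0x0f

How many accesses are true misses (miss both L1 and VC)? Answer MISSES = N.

#0 0xf→b3/s1 MISS; vc=[]
#1 0x25→b9/s1 MISS; vc=[3]
#2 0x27→b9/s1 L1-HIT; vc=[3]
#3 0x25→b9/s1 L1-HIT; vc=[3]
#4 0x25→b9/s1 L1-HIT; vc=[3]
#5 0x27→b9/s1 L1-HIT; vc=[3]
#6 0x25→b9/s1 L1-HIT; vc=[3]
#7 0x24→b9/s1 L1-HIT; vc=[3]
#8 0xe→b3/s1 VC-HIT; vc=[9]
#9 0x27→b9/s1 VC-HIT; vc=[3]
#10 0x26→b9/s1 L1-HIT; vc=[3]
#11 0xd→b3/s1 VC-HIT; vc=[9]
#12 0x24→b9/s1 VC-HIT; vc=[3]
#13 0xf→b3/s1 VC-HIT; vc=[9]

MISSES = 2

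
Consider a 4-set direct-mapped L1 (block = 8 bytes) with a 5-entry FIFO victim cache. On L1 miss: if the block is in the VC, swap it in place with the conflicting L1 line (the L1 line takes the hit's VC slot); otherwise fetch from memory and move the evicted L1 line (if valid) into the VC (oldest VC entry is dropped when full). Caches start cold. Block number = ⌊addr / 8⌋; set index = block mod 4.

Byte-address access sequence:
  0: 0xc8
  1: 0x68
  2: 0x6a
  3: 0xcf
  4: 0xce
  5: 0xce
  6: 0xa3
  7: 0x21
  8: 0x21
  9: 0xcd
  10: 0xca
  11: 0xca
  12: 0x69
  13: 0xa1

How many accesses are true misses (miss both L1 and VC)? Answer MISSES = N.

  [0] addr=0xc8 blk=25 s=1: MISS | VC []
  [1] addr=0x68 blk=13 s=1: MISS | VC [25]
  [2] addr=0x6a blk=13 s=1: L1-HIT | VC [25]
  [3] addr=0xcf blk=25 s=1: VC-HIT | VC [13]
  [4] addr=0xce blk=25 s=1: L1-HIT | VC [13]
  [5] addr=0xce blk=25 s=1: L1-HIT | VC [13]
  [6] addr=0xa3 blk=20 s=0: MISS | VC [13]
  [7] addr=0x21 blk=4 s=0: MISS | VC [13, 20]
  [8] addr=0x21 blk=4 s=0: L1-HIT | VC [13, 20]
  [9] addr=0xcd blk=25 s=1: L1-HIT | VC [13, 20]
  [10] addr=0xca blk=25 s=1: L1-HIT | VC [13, 20]
  [11] addr=0xca blk=25 s=1: L1-HIT | VC [13, 20]
  [12] addr=0x69 blk=13 s=1: VC-HIT | VC [25, 20]
  [13] addr=0xa1 blk=20 s=0: VC-HIT | VC [25, 4]

MISSES = 4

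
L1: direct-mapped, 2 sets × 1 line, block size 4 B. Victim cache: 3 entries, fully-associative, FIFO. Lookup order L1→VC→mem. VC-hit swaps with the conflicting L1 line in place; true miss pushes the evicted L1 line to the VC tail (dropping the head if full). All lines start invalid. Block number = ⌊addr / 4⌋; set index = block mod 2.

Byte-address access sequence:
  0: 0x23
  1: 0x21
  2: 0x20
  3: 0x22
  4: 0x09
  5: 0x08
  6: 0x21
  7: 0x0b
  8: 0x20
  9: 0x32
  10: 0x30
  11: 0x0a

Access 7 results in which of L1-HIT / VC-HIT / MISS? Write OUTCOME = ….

#0 0x23→b8/s0 MISS; vc=[]
#1 0x21→b8/s0 L1-HIT; vc=[]
#2 0x20→b8/s0 L1-HIT; vc=[]
#3 0x22→b8/s0 L1-HIT; vc=[]
#4 0x9→b2/s0 MISS; vc=[8]
#5 0x8→b2/s0 L1-HIT; vc=[8]
#6 0x21→b8/s0 VC-HIT; vc=[2]
#7 0xb→b2/s0 VC-HIT; vc=[8]
#8 0x20→b8/s0 VC-HIT; vc=[2]
#9 0x32→b12/s0 MISS; vc=[2,8]
#10 0x30→b12/s0 L1-HIT; vc=[2,8]
#11 0xa→b2/s0 VC-HIT; vc=[12,8]

OUTCOME = VC-HIT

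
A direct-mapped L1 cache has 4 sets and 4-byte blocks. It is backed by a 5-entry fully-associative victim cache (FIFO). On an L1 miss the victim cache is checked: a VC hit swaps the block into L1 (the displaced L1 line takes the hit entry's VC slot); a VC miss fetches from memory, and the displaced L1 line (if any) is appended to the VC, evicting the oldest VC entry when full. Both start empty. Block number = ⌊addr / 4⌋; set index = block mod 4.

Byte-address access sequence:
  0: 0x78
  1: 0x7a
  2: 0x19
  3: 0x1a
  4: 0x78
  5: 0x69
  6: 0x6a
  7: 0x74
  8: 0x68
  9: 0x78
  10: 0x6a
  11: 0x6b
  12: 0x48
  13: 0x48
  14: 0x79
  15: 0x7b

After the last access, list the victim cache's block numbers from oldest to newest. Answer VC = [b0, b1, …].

VC = [6, 18, 26]

  [0] addr=0x78 blk=30 s=2: MISS | VC []
  [1] addr=0x7a blk=30 s=2: L1-HIT | VC []
  [2] addr=0x19 blk=6 s=2: MISS | VC [30]
  [3] addr=0x1a blk=6 s=2: L1-HIT | VC [30]
  [4] addr=0x78 blk=30 s=2: VC-HIT | VC [6]
  [5] addr=0x69 blk=26 s=2: MISS | VC [6, 30]
  [6] addr=0x6a blk=26 s=2: L1-HIT | VC [6, 30]
  [7] addr=0x74 blk=29 s=1: MISS | VC [6, 30]
  [8] addr=0x68 blk=26 s=2: L1-HIT | VC [6, 30]
  [9] addr=0x78 blk=30 s=2: VC-HIT | VC [6, 26]
  [10] addr=0x6a blk=26 s=2: VC-HIT | VC [6, 30]
  [11] addr=0x6b blk=26 s=2: L1-HIT | VC [6, 30]
  [12] addr=0x48 blk=18 s=2: MISS | VC [6, 30, 26]
  [13] addr=0x48 blk=18 s=2: L1-HIT | VC [6, 30, 26]
  [14] addr=0x79 blk=30 s=2: VC-HIT | VC [6, 18, 26]
  [15] addr=0x7b blk=30 s=2: L1-HIT | VC [6, 18, 26]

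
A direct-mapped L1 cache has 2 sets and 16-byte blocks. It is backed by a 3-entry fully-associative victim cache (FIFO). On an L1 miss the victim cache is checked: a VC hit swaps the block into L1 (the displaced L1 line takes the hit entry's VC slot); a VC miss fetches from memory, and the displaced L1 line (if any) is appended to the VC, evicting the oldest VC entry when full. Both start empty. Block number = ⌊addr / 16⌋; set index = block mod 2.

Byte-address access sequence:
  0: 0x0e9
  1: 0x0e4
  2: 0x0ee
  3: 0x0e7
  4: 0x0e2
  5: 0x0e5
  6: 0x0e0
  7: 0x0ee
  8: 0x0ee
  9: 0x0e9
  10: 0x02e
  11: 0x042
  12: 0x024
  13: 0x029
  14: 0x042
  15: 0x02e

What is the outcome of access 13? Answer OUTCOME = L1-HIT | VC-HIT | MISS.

OUTCOME = L1-HIT

#0 0xe9→b14/s0 MISS; vc=[]
#1 0xe4→b14/s0 L1-HIT; vc=[]
#2 0xee→b14/s0 L1-HIT; vc=[]
#3 0xe7→b14/s0 L1-HIT; vc=[]
#4 0xe2→b14/s0 L1-HIT; vc=[]
#5 0xe5→b14/s0 L1-HIT; vc=[]
#6 0xe0→b14/s0 L1-HIT; vc=[]
#7 0xee→b14/s0 L1-HIT; vc=[]
#8 0xee→b14/s0 L1-HIT; vc=[]
#9 0xe9→b14/s0 L1-HIT; vc=[]
#10 0x2e→b2/s0 MISS; vc=[14]
#11 0x42→b4/s0 MISS; vc=[14,2]
#12 0x24→b2/s0 VC-HIT; vc=[14,4]
#13 0x29→b2/s0 L1-HIT; vc=[14,4]
#14 0x42→b4/s0 VC-HIT; vc=[14,2]
#15 0x2e→b2/s0 VC-HIT; vc=[14,4]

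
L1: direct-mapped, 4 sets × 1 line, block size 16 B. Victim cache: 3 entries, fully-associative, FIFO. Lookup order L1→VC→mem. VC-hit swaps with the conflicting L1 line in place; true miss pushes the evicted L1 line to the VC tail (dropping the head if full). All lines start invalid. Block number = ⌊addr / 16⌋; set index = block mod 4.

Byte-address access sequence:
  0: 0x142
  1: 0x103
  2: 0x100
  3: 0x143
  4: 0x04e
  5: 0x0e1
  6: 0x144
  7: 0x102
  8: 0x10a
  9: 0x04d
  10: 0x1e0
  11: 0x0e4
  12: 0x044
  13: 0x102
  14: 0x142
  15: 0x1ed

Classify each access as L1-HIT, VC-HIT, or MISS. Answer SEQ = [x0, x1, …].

#0 0x142→b20/s0 MISS; vc=[]
#1 0x103→b16/s0 MISS; vc=[20]
#2 0x100→b16/s0 L1-HIT; vc=[20]
#3 0x143→b20/s0 VC-HIT; vc=[16]
#4 0x4e→b4/s0 MISS; vc=[16,20]
#5 0xe1→b14/s2 MISS; vc=[16,20]
#6 0x144→b20/s0 VC-HIT; vc=[16,4]
#7 0x102→b16/s0 VC-HIT; vc=[20,4]
#8 0x10a→b16/s0 L1-HIT; vc=[20,4]
#9 0x4d→b4/s0 VC-HIT; vc=[20,16]
#10 0x1e0→b30/s2 MISS; vc=[20,16,14]
#11 0xe4→b14/s2 VC-HIT; vc=[20,16,30]
#12 0x44→b4/s0 L1-HIT; vc=[20,16,30]
#13 0x102→b16/s0 VC-HIT; vc=[20,4,30]
#14 0x142→b20/s0 VC-HIT; vc=[16,4,30]
#15 0x1ed→b30/s2 VC-HIT; vc=[16,4,14]

SEQ = [MISS, MISS, L1-HIT, VC-HIT, MISS, MISS, VC-HIT, VC-HIT, L1-HIT, VC-HIT, MISS, VC-HIT, L1-HIT, VC-HIT, VC-HIT, VC-HIT]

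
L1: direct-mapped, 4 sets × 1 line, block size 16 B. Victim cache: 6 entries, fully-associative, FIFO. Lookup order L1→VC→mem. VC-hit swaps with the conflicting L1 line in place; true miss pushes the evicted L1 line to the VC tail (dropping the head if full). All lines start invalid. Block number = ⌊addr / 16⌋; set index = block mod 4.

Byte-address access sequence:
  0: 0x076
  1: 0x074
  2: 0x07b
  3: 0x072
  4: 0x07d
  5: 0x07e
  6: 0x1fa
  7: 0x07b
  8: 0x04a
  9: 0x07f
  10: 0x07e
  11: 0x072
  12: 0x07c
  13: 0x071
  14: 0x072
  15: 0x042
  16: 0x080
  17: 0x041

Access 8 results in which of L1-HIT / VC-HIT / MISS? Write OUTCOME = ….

0: 0x76 (blk 7, set 3) → MISS  vc=[]
1: 0x74 (blk 7, set 3) → L1-HIT  vc=[]
2: 0x7b (blk 7, set 3) → L1-HIT  vc=[]
3: 0x72 (blk 7, set 3) → L1-HIT  vc=[]
4: 0x7d (blk 7, set 3) → L1-HIT  vc=[]
5: 0x7e (blk 7, set 3) → L1-HIT  vc=[]
6: 0x1fa (blk 31, set 3) → MISS  vc=[7]
7: 0x7b (blk 7, set 3) → VC-HIT  vc=[31]
8: 0x4a (blk 4, set 0) → MISS  vc=[31]
9: 0x7f (blk 7, set 3) → L1-HIT  vc=[31]
10: 0x7e (blk 7, set 3) → L1-HIT  vc=[31]
11: 0x72 (blk 7, set 3) → L1-HIT  vc=[31]
12: 0x7c (blk 7, set 3) → L1-HIT  vc=[31]
13: 0x71 (blk 7, set 3) → L1-HIT  vc=[31]
14: 0x72 (blk 7, set 3) → L1-HIT  vc=[31]
15: 0x42 (blk 4, set 0) → L1-HIT  vc=[31]
16: 0x80 (blk 8, set 0) → MISS  vc=[31, 4]
17: 0x41 (blk 4, set 0) → VC-HIT  vc=[31, 8]

OUTCOME = MISS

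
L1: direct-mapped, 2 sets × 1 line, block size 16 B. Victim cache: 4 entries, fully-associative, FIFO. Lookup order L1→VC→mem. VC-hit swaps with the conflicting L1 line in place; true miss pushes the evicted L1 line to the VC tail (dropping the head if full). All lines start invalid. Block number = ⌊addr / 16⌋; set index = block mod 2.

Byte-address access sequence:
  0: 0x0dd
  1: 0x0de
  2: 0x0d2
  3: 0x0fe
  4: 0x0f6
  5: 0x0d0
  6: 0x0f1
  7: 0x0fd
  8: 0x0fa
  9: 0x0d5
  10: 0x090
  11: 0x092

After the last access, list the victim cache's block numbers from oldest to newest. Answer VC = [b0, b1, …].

VC = [15, 13]

0: 0xdd (blk 13, set 1) → MISS  vc=[]
1: 0xde (blk 13, set 1) → L1-HIT  vc=[]
2: 0xd2 (blk 13, set 1) → L1-HIT  vc=[]
3: 0xfe (blk 15, set 1) → MISS  vc=[13]
4: 0xf6 (blk 15, set 1) → L1-HIT  vc=[13]
5: 0xd0 (blk 13, set 1) → VC-HIT  vc=[15]
6: 0xf1 (blk 15, set 1) → VC-HIT  vc=[13]
7: 0xfd (blk 15, set 1) → L1-HIT  vc=[13]
8: 0xfa (blk 15, set 1) → L1-HIT  vc=[13]
9: 0xd5 (blk 13, set 1) → VC-HIT  vc=[15]
10: 0x90 (blk 9, set 1) → MISS  vc=[15, 13]
11: 0x92 (blk 9, set 1) → L1-HIT  vc=[15, 13]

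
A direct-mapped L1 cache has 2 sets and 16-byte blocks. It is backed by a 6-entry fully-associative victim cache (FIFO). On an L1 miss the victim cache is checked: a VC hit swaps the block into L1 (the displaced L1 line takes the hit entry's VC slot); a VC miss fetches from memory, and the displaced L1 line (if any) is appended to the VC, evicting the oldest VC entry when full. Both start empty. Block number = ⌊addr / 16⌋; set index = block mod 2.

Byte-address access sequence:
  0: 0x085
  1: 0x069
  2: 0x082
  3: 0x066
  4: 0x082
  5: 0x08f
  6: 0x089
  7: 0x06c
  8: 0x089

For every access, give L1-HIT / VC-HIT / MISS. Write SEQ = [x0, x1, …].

  [0] addr=0x85 blk=8 s=0: MISS | VC []
  [1] addr=0x69 blk=6 s=0: MISS | VC [8]
  [2] addr=0x82 blk=8 s=0: VC-HIT | VC [6]
  [3] addr=0x66 blk=6 s=0: VC-HIT | VC [8]
  [4] addr=0x82 blk=8 s=0: VC-HIT | VC [6]
  [5] addr=0x8f blk=8 s=0: L1-HIT | VC [6]
  [6] addr=0x89 blk=8 s=0: L1-HIT | VC [6]
  [7] addr=0x6c blk=6 s=0: VC-HIT | VC [8]
  [8] addr=0x89 blk=8 s=0: VC-HIT | VC [6]

SEQ = [MISS, MISS, VC-HIT, VC-HIT, VC-HIT, L1-HIT, L1-HIT, VC-HIT, VC-HIT]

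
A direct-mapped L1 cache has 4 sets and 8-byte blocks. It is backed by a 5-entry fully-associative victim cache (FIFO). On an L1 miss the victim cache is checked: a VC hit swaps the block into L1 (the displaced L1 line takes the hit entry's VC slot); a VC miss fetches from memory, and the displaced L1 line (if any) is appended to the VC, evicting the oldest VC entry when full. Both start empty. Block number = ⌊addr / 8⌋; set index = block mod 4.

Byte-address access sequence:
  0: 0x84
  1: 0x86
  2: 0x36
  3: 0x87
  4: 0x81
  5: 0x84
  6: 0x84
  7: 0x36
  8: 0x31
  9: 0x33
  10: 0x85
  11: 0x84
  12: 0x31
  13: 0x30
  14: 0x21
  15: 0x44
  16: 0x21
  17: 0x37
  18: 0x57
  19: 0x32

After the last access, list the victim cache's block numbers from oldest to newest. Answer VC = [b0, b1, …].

0: 0x84 (blk 16, set 0) → MISS  vc=[]
1: 0x86 (blk 16, set 0) → L1-HIT  vc=[]
2: 0x36 (blk 6, set 2) → MISS  vc=[]
3: 0x87 (blk 16, set 0) → L1-HIT  vc=[]
4: 0x81 (blk 16, set 0) → L1-HIT  vc=[]
5: 0x84 (blk 16, set 0) → L1-HIT  vc=[]
6: 0x84 (blk 16, set 0) → L1-HIT  vc=[]
7: 0x36 (blk 6, set 2) → L1-HIT  vc=[]
8: 0x31 (blk 6, set 2) → L1-HIT  vc=[]
9: 0x33 (blk 6, set 2) → L1-HIT  vc=[]
10: 0x85 (blk 16, set 0) → L1-HIT  vc=[]
11: 0x84 (blk 16, set 0) → L1-HIT  vc=[]
12: 0x31 (blk 6, set 2) → L1-HIT  vc=[]
13: 0x30 (blk 6, set 2) → L1-HIT  vc=[]
14: 0x21 (blk 4, set 0) → MISS  vc=[16]
15: 0x44 (blk 8, set 0) → MISS  vc=[16, 4]
16: 0x21 (blk 4, set 0) → VC-HIT  vc=[16, 8]
17: 0x37 (blk 6, set 2) → L1-HIT  vc=[16, 8]
18: 0x57 (blk 10, set 2) → MISS  vc=[16, 8, 6]
19: 0x32 (blk 6, set 2) → VC-HIT  vc=[16, 8, 10]

VC = [16, 8, 10]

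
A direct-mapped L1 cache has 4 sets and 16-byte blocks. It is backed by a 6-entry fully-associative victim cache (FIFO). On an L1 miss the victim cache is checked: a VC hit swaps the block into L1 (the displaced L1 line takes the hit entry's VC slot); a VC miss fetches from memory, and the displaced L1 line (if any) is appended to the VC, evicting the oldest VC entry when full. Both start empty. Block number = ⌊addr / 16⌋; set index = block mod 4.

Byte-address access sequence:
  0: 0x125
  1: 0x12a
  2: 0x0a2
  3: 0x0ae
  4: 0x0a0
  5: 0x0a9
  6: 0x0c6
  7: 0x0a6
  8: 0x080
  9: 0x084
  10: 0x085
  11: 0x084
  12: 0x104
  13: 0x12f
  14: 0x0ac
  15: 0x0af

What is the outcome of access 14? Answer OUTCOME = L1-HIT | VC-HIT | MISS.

OUTCOME = VC-HIT

#0 0x125→b18/s2 MISS; vc=[]
#1 0x12a→b18/s2 L1-HIT; vc=[]
#2 0xa2→b10/s2 MISS; vc=[18]
#3 0xae→b10/s2 L1-HIT; vc=[18]
#4 0xa0→b10/s2 L1-HIT; vc=[18]
#5 0xa9→b10/s2 L1-HIT; vc=[18]
#6 0xc6→b12/s0 MISS; vc=[18]
#7 0xa6→b10/s2 L1-HIT; vc=[18]
#8 0x80→b8/s0 MISS; vc=[18,12]
#9 0x84→b8/s0 L1-HIT; vc=[18,12]
#10 0x85→b8/s0 L1-HIT; vc=[18,12]
#11 0x84→b8/s0 L1-HIT; vc=[18,12]
#12 0x104→b16/s0 MISS; vc=[18,12,8]
#13 0x12f→b18/s2 VC-HIT; vc=[10,12,8]
#14 0xac→b10/s2 VC-HIT; vc=[18,12,8]
#15 0xaf→b10/s2 L1-HIT; vc=[18,12,8]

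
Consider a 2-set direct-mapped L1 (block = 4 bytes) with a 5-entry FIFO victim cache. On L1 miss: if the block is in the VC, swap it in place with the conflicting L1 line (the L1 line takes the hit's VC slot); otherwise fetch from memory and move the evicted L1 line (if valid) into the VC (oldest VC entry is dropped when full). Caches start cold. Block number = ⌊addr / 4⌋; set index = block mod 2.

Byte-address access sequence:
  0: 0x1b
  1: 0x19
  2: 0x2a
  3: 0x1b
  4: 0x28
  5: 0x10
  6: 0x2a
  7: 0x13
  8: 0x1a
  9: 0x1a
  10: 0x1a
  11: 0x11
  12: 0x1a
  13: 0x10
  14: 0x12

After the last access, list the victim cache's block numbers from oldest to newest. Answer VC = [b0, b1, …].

0: 0x1b (blk 6, set 0) → MISS  vc=[]
1: 0x19 (blk 6, set 0) → L1-HIT  vc=[]
2: 0x2a (blk 10, set 0) → MISS  vc=[6]
3: 0x1b (blk 6, set 0) → VC-HIT  vc=[10]
4: 0x28 (blk 10, set 0) → VC-HIT  vc=[6]
5: 0x10 (blk 4, set 0) → MISS  vc=[6, 10]
6: 0x2a (blk 10, set 0) → VC-HIT  vc=[6, 4]
7: 0x13 (blk 4, set 0) → VC-HIT  vc=[6, 10]
8: 0x1a (blk 6, set 0) → VC-HIT  vc=[4, 10]
9: 0x1a (blk 6, set 0) → L1-HIT  vc=[4, 10]
10: 0x1a (blk 6, set 0) → L1-HIT  vc=[4, 10]
11: 0x11 (blk 4, set 0) → VC-HIT  vc=[6, 10]
12: 0x1a (blk 6, set 0) → VC-HIT  vc=[4, 10]
13: 0x10 (blk 4, set 0) → VC-HIT  vc=[6, 10]
14: 0x12 (blk 4, set 0) → L1-HIT  vc=[6, 10]

VC = [6, 10]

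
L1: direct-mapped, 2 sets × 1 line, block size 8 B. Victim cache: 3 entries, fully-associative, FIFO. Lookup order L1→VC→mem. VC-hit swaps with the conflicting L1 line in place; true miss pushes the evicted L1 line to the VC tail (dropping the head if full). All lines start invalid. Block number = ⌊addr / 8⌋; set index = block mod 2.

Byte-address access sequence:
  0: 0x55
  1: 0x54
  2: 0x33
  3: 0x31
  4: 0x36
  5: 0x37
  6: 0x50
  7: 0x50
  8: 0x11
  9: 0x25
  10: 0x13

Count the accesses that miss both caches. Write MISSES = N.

MISSES = 4

  [0] addr=0x55 blk=10 s=0: MISS | VC []
  [1] addr=0x54 blk=10 s=0: L1-HIT | VC []
  [2] addr=0x33 blk=6 s=0: MISS | VC [10]
  [3] addr=0x31 blk=6 s=0: L1-HIT | VC [10]
  [4] addr=0x36 blk=6 s=0: L1-HIT | VC [10]
  [5] addr=0x37 blk=6 s=0: L1-HIT | VC [10]
  [6] addr=0x50 blk=10 s=0: VC-HIT | VC [6]
  [7] addr=0x50 blk=10 s=0: L1-HIT | VC [6]
  [8] addr=0x11 blk=2 s=0: MISS | VC [6, 10]
  [9] addr=0x25 blk=4 s=0: MISS | VC [6, 10, 2]
  [10] addr=0x13 blk=2 s=0: VC-HIT | VC [6, 10, 4]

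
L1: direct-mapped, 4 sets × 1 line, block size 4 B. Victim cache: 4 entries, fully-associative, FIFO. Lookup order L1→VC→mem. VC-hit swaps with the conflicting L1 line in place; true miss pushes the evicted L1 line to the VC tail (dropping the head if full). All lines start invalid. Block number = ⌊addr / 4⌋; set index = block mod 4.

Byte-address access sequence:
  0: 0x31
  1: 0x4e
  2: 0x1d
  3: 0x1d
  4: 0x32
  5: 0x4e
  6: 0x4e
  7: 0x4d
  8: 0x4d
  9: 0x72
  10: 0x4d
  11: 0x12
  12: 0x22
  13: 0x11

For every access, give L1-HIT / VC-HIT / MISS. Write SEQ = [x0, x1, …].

  [0] addr=0x31 blk=12 s=0: MISS | VC []
  [1] addr=0x4e blk=19 s=3: MISS | VC []
  [2] addr=0x1d blk=7 s=3: MISS | VC [19]
  [3] addr=0x1d blk=7 s=3: L1-HIT | VC [19]
  [4] addr=0x32 blk=12 s=0: L1-HIT | VC [19]
  [5] addr=0x4e blk=19 s=3: VC-HIT | VC [7]
  [6] addr=0x4e blk=19 s=3: L1-HIT | VC [7]
  [7] addr=0x4d blk=19 s=3: L1-HIT | VC [7]
  [8] addr=0x4d blk=19 s=3: L1-HIT | VC [7]
  [9] addr=0x72 blk=28 s=0: MISS | VC [7, 12]
  [10] addr=0x4d blk=19 s=3: L1-HIT | VC [7, 12]
  [11] addr=0x12 blk=4 s=0: MISS | VC [7, 12, 28]
  [12] addr=0x22 blk=8 s=0: MISS | VC [7, 12, 28, 4]
  [13] addr=0x11 blk=4 s=0: VC-HIT | VC [7, 12, 28, 8]

SEQ = [MISS, MISS, MISS, L1-HIT, L1-HIT, VC-HIT, L1-HIT, L1-HIT, L1-HIT, MISS, L1-HIT, MISS, MISS, VC-HIT]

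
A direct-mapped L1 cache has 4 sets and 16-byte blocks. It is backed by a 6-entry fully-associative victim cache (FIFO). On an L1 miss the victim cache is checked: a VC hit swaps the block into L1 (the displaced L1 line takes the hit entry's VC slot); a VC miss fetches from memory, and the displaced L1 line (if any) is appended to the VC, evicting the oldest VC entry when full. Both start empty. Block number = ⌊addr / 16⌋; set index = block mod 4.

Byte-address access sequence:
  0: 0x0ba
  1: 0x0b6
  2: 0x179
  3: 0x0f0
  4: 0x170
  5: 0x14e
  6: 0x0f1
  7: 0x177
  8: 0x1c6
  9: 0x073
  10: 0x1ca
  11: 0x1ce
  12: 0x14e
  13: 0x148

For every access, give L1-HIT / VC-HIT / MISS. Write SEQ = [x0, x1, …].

SEQ = [MISS, L1-HIT, MISS, MISS, VC-HIT, MISS, VC-HIT, VC-HIT, MISS, MISS, L1-HIT, L1-HIT, VC-HIT, L1-HIT]

0: 0xba (blk 11, set 3) → MISS  vc=[]
1: 0xb6 (blk 11, set 3) → L1-HIT  vc=[]
2: 0x179 (blk 23, set 3) → MISS  vc=[11]
3: 0xf0 (blk 15, set 3) → MISS  vc=[11, 23]
4: 0x170 (blk 23, set 3) → VC-HIT  vc=[11, 15]
5: 0x14e (blk 20, set 0) → MISS  vc=[11, 15]
6: 0xf1 (blk 15, set 3) → VC-HIT  vc=[11, 23]
7: 0x177 (blk 23, set 3) → VC-HIT  vc=[11, 15]
8: 0x1c6 (blk 28, set 0) → MISS  vc=[11, 15, 20]
9: 0x73 (blk 7, set 3) → MISS  vc=[11, 15, 20, 23]
10: 0x1ca (blk 28, set 0) → L1-HIT  vc=[11, 15, 20, 23]
11: 0x1ce (blk 28, set 0) → L1-HIT  vc=[11, 15, 20, 23]
12: 0x14e (blk 20, set 0) → VC-HIT  vc=[11, 15, 28, 23]
13: 0x148 (blk 20, set 0) → L1-HIT  vc=[11, 15, 28, 23]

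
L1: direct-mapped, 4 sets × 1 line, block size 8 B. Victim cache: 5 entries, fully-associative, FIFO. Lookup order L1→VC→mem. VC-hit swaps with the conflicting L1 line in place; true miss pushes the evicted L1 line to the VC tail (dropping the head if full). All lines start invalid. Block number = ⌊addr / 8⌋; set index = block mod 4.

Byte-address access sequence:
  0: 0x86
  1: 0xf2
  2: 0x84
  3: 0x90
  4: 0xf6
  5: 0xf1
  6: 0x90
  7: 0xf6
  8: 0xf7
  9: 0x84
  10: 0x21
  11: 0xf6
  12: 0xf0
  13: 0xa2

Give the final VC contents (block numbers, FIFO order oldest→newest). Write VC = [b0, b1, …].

VC = [18, 16, 4]

#0 0x86→b16/s0 MISS; vc=[]
#1 0xf2→b30/s2 MISS; vc=[]
#2 0x84→b16/s0 L1-HIT; vc=[]
#3 0x90→b18/s2 MISS; vc=[30]
#4 0xf6→b30/s2 VC-HIT; vc=[18]
#5 0xf1→b30/s2 L1-HIT; vc=[18]
#6 0x90→b18/s2 VC-HIT; vc=[30]
#7 0xf6→b30/s2 VC-HIT; vc=[18]
#8 0xf7→b30/s2 L1-HIT; vc=[18]
#9 0x84→b16/s0 L1-HIT; vc=[18]
#10 0x21→b4/s0 MISS; vc=[18,16]
#11 0xf6→b30/s2 L1-HIT; vc=[18,16]
#12 0xf0→b30/s2 L1-HIT; vc=[18,16]
#13 0xa2→b20/s0 MISS; vc=[18,16,4]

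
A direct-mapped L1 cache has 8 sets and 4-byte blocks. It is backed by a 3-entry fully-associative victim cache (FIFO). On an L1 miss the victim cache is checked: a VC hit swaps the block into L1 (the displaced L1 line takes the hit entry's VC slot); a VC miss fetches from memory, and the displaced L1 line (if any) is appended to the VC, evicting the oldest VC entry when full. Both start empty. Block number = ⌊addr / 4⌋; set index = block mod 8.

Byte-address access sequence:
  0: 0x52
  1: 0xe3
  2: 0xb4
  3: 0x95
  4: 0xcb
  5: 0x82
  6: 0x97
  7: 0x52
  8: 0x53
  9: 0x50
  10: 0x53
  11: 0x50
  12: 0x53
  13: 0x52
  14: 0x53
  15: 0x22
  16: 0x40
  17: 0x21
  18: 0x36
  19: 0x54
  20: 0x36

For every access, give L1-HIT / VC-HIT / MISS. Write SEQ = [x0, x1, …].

SEQ = [MISS, MISS, MISS, MISS, MISS, MISS, L1-HIT, L1-HIT, L1-HIT, L1-HIT, L1-HIT, L1-HIT, L1-HIT, L1-HIT, L1-HIT, MISS, MISS, VC-HIT, MISS, MISS, VC-HIT]

#0 0x52→b20/s4 MISS; vc=[]
#1 0xe3→b56/s0 MISS; vc=[]
#2 0xb4→b45/s5 MISS; vc=[]
#3 0x95→b37/s5 MISS; vc=[45]
#4 0xcb→b50/s2 MISS; vc=[45]
#5 0x82→b32/s0 MISS; vc=[45,56]
#6 0x97→b37/s5 L1-HIT; vc=[45,56]
#7 0x52→b20/s4 L1-HIT; vc=[45,56]
#8 0x53→b20/s4 L1-HIT; vc=[45,56]
#9 0x50→b20/s4 L1-HIT; vc=[45,56]
#10 0x53→b20/s4 L1-HIT; vc=[45,56]
#11 0x50→b20/s4 L1-HIT; vc=[45,56]
#12 0x53→b20/s4 L1-HIT; vc=[45,56]
#13 0x52→b20/s4 L1-HIT; vc=[45,56]
#14 0x53→b20/s4 L1-HIT; vc=[45,56]
#15 0x22→b8/s0 MISS; vc=[45,56,32]
#16 0x40→b16/s0 MISS; vc=[56,32,8]
#17 0x21→b8/s0 VC-HIT; vc=[56,32,16]
#18 0x36→b13/s5 MISS; vc=[32,16,37]
#19 0x54→b21/s5 MISS; vc=[16,37,13]
#20 0x36→b13/s5 VC-HIT; vc=[16,37,21]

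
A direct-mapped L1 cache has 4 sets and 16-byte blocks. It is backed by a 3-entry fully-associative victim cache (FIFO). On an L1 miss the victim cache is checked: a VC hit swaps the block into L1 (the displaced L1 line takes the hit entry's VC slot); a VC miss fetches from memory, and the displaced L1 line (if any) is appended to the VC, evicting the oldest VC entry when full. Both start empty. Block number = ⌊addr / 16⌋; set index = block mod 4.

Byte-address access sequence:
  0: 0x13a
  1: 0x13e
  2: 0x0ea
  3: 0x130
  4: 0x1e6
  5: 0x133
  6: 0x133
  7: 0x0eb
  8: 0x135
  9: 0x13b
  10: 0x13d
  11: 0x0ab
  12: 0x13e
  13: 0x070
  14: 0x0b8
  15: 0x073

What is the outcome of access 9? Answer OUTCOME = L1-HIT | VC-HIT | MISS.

  [0] addr=0x13a blk=19 s=3: MISS | VC []
  [1] addr=0x13e blk=19 s=3: L1-HIT | VC []
  [2] addr=0xea blk=14 s=2: MISS | VC []
  [3] addr=0x130 blk=19 s=3: L1-HIT | VC []
  [4] addr=0x1e6 blk=30 s=2: MISS | VC [14]
  [5] addr=0x133 blk=19 s=3: L1-HIT | VC [14]
  [6] addr=0x133 blk=19 s=3: L1-HIT | VC [14]
  [7] addr=0xeb blk=14 s=2: VC-HIT | VC [30]
  [8] addr=0x135 blk=19 s=3: L1-HIT | VC [30]
  [9] addr=0x13b blk=19 s=3: L1-HIT | VC [30]
  [10] addr=0x13d blk=19 s=3: L1-HIT | VC [30]
  [11] addr=0xab blk=10 s=2: MISS | VC [30, 14]
  [12] addr=0x13e blk=19 s=3: L1-HIT | VC [30, 14]
  [13] addr=0x70 blk=7 s=3: MISS | VC [30, 14, 19]
  [14] addr=0xb8 blk=11 s=3: MISS | VC [14, 19, 7]
  [15] addr=0x73 blk=7 s=3: VC-HIT | VC [14, 19, 11]

OUTCOME = L1-HIT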